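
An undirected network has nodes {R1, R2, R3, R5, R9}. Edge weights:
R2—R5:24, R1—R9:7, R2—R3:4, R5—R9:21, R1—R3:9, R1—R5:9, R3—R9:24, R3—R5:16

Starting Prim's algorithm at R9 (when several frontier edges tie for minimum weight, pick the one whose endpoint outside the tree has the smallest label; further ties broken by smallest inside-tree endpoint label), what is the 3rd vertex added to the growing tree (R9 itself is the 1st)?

Prim, starting at R9.
Step 1: cheapest edge leaving the tree is R1—R9 (7); add R1.
Step 2: cheapest edge leaving the tree is R1—R3 (9); add R3.
Step 3: cheapest edge leaving the tree is R2—R3 (4); add R2.
Step 4: cheapest edge leaving the tree is R1—R5 (9); add R5.
Vertex order: R9, R1, R3, R2, R5. The 3rd vertex is R3.

R3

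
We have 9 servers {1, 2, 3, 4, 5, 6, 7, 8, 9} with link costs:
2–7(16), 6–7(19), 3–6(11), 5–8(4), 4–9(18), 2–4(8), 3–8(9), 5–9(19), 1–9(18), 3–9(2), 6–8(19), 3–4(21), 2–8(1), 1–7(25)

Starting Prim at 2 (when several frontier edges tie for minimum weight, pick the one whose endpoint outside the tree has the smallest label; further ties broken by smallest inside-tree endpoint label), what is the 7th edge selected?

2-7

Prim, starting at 2.
Step 1: cheapest edge leaving the tree is 2–8 (1); add 8.
Step 2: cheapest edge leaving the tree is 5–8 (4); add 5.
Step 3: cheapest edge leaving the tree is 2–4 (8); add 4.
Step 4: cheapest edge leaving the tree is 3–8 (9); add 3.
Step 5: cheapest edge leaving the tree is 3–9 (2); add 9.
Step 6: cheapest edge leaving the tree is 3–6 (11); add 6.
Step 7: cheapest edge leaving the tree is 2–7 (16); add 7.
Step 8: cheapest edge leaving the tree is 1–9 (18); add 1.
The 7th edge added is 2–7.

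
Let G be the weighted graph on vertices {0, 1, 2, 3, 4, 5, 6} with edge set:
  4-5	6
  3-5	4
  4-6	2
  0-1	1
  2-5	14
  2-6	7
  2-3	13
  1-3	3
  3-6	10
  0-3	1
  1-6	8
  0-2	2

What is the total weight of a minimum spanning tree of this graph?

Grow the tree from 3 using Prim:
Step 1: cheapest edge leaving the tree is 0-3 (1); add 0.
Step 2: cheapest edge leaving the tree is 0-1 (1); add 1.
Step 3: cheapest edge leaving the tree is 0-2 (2); add 2.
Step 4: cheapest edge leaving the tree is 3-5 (4); add 5.
Step 5: cheapest edge leaving the tree is 4-5 (6); add 4.
Step 6: cheapest edge leaving the tree is 4-6 (2); add 6.
MST edges: 0-3, 0-1, 0-2, 3-5, 4-5, 4-6; total weight 1+1+2+4+6+2 = 16.

16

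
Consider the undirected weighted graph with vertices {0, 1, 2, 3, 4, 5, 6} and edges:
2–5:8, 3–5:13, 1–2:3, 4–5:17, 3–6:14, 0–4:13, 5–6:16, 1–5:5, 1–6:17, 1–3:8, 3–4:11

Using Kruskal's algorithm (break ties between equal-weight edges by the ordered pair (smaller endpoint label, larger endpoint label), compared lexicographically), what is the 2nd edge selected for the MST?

Sort edges by weight, then run Kruskal:
1–2 (3): add — endpoints in different components.
1–5 (5): add — endpoints in different components.
1–3 (8): add — endpoints in different components.
2–5 (8): skip — 2 and 5 already connected.
3–4 (11): add — endpoints in different components.
0–4 (13): add — endpoints in different components.
3–5 (13): skip — 3 and 5 already connected.
3–6 (14): add — endpoints in different components.
The 2nd edge added is 1–5.

1-5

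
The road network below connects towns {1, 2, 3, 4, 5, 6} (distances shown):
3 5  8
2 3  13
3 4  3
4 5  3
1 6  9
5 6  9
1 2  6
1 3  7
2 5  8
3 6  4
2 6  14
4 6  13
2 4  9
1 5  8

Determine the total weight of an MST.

23

Sort edges by weight, then run Kruskal:
3 4 (3): add — endpoints in different components.
4 5 (3): add — endpoints in different components.
3 6 (4): add — endpoints in different components.
1 2 (6): add — endpoints in different components.
1 3 (7): add — endpoints in different components.
MST edges: 3 4, 4 5, 3 6, 1 2, 1 3; total weight 3+3+4+6+7 = 23.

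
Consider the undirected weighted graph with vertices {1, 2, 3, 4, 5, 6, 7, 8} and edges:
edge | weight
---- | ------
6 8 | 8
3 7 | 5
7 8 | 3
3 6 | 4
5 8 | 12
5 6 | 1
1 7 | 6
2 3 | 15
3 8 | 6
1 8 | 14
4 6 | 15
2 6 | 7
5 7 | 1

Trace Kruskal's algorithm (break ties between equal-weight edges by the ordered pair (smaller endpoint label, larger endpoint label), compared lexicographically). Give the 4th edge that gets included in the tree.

Kruskal's algorithm — process edges by increasing weight (ties by edge label):
5 6 (1): add — endpoints in different components.
5 7 (1): add — endpoints in different components.
7 8 (3): add — endpoints in different components.
3 6 (4): add — endpoints in different components.
3 7 (5): skip — 3 and 7 already connected.
1 7 (6): add — endpoints in different components.
3 8 (6): skip — 3 and 8 already connected.
2 6 (7): add — endpoints in different components.
6 8 (8): skip — 6 and 8 already connected.
5 8 (12): skip — 5 and 8 already connected.
1 8 (14): skip — 1 and 8 already connected.
2 3 (15): skip — 2 and 3 already connected.
4 6 (15): add — endpoints in different components.
The 4th edge added is 3 6.

3-6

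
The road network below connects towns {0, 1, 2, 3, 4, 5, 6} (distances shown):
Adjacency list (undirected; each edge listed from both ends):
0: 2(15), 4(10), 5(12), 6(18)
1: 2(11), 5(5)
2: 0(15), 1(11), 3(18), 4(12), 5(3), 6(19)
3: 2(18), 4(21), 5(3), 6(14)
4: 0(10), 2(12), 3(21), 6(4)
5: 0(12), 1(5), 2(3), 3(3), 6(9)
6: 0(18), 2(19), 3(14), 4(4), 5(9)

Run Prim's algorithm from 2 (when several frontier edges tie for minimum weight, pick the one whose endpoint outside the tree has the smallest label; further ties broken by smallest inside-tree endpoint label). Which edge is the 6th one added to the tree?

0-4

Grow the tree from 2 using Prim:
Step 1: cheapest edge leaving the tree is 2–5 (3); add 5.
Step 2: cheapest edge leaving the tree is 3–5 (3); add 3.
Step 3: cheapest edge leaving the tree is 1–5 (5); add 1.
Step 4: cheapest edge leaving the tree is 5–6 (9); add 6.
Step 5: cheapest edge leaving the tree is 4–6 (4); add 4.
Step 6: cheapest edge leaving the tree is 0–4 (10); add 0.
The 6th edge added is 0–4.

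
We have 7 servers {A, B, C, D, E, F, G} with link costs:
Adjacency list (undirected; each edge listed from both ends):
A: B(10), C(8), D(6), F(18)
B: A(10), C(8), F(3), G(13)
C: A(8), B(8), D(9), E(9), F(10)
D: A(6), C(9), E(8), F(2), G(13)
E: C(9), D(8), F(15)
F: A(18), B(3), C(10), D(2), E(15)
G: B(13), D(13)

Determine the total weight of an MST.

Sort edges by weight, then run Kruskal:
D–F (2): add. Components now {A} {B} {C} {D,F} {E} {G}
B–F (3): add. Components now {A} {B,D,F} {C} {E} {G}
A–D (6): add. Components now {A,B,D,F} {C} {E} {G}
A–C (8): add. Components now {A,B,C,D,F} {E} {G}
B–C (8): skip — B and C already connected.
D–E (8): add. Components now {A,B,C,D,E,F} {G}
C–D (9): skip — C and D already connected.
C–E (9): skip — C and E already connected.
A–B (10): skip — A and B already connected.
C–F (10): skip — C and F already connected.
B–G (13): add. Components now {A,B,C,D,E,F,G}
MST edges: D–F, B–F, A–D, A–C, D–E, B–G; total weight 2+3+6+8+8+13 = 40.

40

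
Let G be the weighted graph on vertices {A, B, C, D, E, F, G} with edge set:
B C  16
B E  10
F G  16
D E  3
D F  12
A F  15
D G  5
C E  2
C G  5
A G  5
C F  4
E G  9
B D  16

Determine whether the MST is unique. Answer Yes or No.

No

Kruskal's algorithm — process edges by increasing weight (ties by edge label):
C E (2): add — endpoints in different components.
D E (3): add — endpoints in different components.
C F (4): add — endpoints in different components.
A G (5): add — endpoints in different components.
C G (5): add — endpoints in different components.
D G (5): skip — D and G already connected.
E G (9): skip — E and G already connected.
B E (10): add — endpoints in different components.
Non-tree edge D G has weight 5, equal to the heaviest edge on its tree cycle — swapping gives another MST of the same weight. Not unique.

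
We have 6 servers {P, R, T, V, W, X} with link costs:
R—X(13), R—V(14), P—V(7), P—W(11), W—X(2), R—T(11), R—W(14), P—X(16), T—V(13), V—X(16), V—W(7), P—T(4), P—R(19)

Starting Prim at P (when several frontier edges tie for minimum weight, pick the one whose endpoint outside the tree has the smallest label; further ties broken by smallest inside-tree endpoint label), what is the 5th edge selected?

Prim's algorithm from P:
Step 1: frontier [P—T 4, P—V 7, P—W 11, P—X 16, P—R 19] → take P—T (4); add T.
Step 2: frontier [P—V 7, P—W 11, P—X 16, P—R 19, R—T 11, T—V 13] → take P—V (7); add V.
Step 3: frontier [P—W 11, P—X 16, P—R 19, R—T 11, V—W 7, R—V 14, V—X 16] → take V—W (7); add W.
Step 4: frontier [P—X 16, P—R 19, R—T 11, R—V 14, V—X 16, W—X 2, R—W 14] → take W—X (2); add X.
Step 5: frontier [P—R 19, R—T 11, R—V 14, R—W 14, R—X 13] → take R—T (11); add R.
The 5th edge added is R—T.

R-T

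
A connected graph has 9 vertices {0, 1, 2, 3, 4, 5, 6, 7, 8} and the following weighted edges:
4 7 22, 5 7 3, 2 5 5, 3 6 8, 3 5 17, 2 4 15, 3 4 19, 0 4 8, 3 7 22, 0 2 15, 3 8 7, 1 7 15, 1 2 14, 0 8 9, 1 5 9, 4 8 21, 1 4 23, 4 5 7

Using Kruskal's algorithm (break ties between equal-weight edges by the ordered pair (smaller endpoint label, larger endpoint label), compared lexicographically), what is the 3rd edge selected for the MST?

3-8

Kruskal: consider edges lightest-first.
5 7 (3): add — endpoints in different components.
2 5 (5): add — endpoints in different components.
3 8 (7): add — endpoints in different components.
4 5 (7): add — endpoints in different components.
0 4 (8): add — endpoints in different components.
3 6 (8): add — endpoints in different components.
0 8 (9): add — endpoints in different components.
1 5 (9): add — endpoints in different components.
The 3rd edge added is 3 8.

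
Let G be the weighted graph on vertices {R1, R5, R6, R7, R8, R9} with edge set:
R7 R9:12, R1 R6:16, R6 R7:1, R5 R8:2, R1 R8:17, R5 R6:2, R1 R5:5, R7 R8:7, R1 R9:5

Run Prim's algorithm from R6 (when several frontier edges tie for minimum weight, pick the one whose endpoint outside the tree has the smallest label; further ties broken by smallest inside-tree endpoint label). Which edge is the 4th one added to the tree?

R1-R5

Grow the tree from R6 using Prim:
Step 1: cheapest edge leaving the tree is R6 R7 (1); add R7.
Step 2: cheapest edge leaving the tree is R5 R6 (2); add R5.
Step 3: cheapest edge leaving the tree is R5 R8 (2); add R8.
Step 4: cheapest edge leaving the tree is R1 R5 (5); add R1.
Step 5: cheapest edge leaving the tree is R1 R9 (5); add R9.
The 4th edge added is R1 R5.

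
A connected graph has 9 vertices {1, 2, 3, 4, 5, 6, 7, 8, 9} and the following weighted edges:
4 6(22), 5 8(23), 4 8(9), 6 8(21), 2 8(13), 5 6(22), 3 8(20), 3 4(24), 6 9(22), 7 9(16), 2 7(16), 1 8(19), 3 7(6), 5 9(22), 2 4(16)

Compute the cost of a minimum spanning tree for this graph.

122

Kruskal's algorithm — process edges by increasing weight (ties by edge label):
3 7 (6): add — endpoints in different components.
4 8 (9): add — endpoints in different components.
2 8 (13): add — endpoints in different components.
2 4 (16): skip — 2 and 4 already connected.
2 7 (16): add — endpoints in different components.
7 9 (16): add — endpoints in different components.
1 8 (19): add — endpoints in different components.
3 8 (20): skip — 3 and 8 already connected.
6 8 (21): add — endpoints in different components.
4 6 (22): skip — 4 and 6 already connected.
5 6 (22): add — endpoints in different components.
MST edges: 3 7, 4 8, 2 8, 2 7, 7 9, 1 8, 6 8, 5 6; total weight 6+9+13+16+16+19+21+22 = 122.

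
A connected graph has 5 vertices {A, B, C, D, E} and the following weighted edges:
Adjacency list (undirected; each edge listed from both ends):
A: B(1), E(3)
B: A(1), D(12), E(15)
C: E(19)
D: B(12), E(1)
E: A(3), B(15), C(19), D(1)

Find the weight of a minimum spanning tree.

Prim, starting at A.
Step 1: frontier [A–B 1, A–E 3] → take A–B (1); add B.
Step 2: frontier [A–E 3, B–D 12, B–E 15] → take A–E (3); add E.
Step 3: frontier [B–D 12, D–E 1, C–E 19] → take D–E (1); add D.
Step 4: frontier [C–E 19] → take C–E (19); add C.
MST edges: A–B, A–E, D–E, C–E; total weight 1+3+1+19 = 24.

24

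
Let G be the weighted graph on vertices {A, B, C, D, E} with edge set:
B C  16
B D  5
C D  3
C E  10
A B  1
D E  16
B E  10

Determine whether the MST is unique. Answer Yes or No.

Sort edges by weight, then run Kruskal:
A B (1): add. Components now {A,B} {C} {D} {E}
C D (3): add. Components now {A,B} {C,D} {E}
B D (5): add. Components now {A,B,C,D} {E}
B E (10): add. Components now {A,B,C,D,E}
Non-tree edge C E has weight 10, equal to the heaviest edge on its tree cycle — swapping gives another MST of the same weight. Not unique.

No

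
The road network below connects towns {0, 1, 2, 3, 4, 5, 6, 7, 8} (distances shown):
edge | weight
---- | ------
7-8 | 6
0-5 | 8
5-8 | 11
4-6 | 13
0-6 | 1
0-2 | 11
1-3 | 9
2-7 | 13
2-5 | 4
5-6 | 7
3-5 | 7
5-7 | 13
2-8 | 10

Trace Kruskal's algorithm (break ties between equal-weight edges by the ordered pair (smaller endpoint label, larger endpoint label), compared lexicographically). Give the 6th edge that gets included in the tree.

Kruskal's algorithm — process edges by increasing weight (ties by edge label):
0-6 (1): add — endpoints in different components.
2-5 (4): add — endpoints in different components.
7-8 (6): add — endpoints in different components.
3-5 (7): add — endpoints in different components.
5-6 (7): add — endpoints in different components.
0-5 (8): skip — 0 and 5 already connected.
1-3 (9): add — endpoints in different components.
2-8 (10): add — endpoints in different components.
0-2 (11): skip — 0 and 2 already connected.
5-8 (11): skip — 5 and 8 already connected.
2-7 (13): skip — 2 and 7 already connected.
4-6 (13): add — endpoints in different components.
The 6th edge added is 1-3.

1-3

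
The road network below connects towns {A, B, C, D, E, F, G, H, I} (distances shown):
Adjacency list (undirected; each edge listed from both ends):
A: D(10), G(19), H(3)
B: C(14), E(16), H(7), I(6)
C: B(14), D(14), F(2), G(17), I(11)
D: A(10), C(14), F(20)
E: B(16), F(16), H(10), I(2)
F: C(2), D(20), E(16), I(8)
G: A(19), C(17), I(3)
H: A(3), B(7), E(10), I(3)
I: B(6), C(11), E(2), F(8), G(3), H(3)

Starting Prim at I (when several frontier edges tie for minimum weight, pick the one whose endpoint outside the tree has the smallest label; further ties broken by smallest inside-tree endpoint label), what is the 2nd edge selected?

Grow the tree from I using Prim:
Step 1: cheapest edge leaving the tree is E–I (2); add E.
Step 2: cheapest edge leaving the tree is G–I (3); add G.
Step 3: cheapest edge leaving the tree is H–I (3); add H.
Step 4: cheapest edge leaving the tree is A–H (3); add A.
Step 5: cheapest edge leaving the tree is B–I (6); add B.
Step 6: cheapest edge leaving the tree is F–I (8); add F.
Step 7: cheapest edge leaving the tree is C–F (2); add C.
Step 8: cheapest edge leaving the tree is A–D (10); add D.
The 2nd edge added is G–I.

G-I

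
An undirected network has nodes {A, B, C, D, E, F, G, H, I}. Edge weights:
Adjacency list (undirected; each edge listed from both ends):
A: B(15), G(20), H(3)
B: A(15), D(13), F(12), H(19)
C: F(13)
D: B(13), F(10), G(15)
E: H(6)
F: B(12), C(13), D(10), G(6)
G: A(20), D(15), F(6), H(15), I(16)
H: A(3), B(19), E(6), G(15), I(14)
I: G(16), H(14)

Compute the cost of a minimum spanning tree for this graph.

Prim's algorithm from B:
Step 1: cheapest edge leaving the tree is B–F (12); add F.
Step 2: cheapest edge leaving the tree is F–G (6); add G.
Step 3: cheapest edge leaving the tree is D–F (10); add D.
Step 4: cheapest edge leaving the tree is C–F (13); add C.
Step 5: cheapest edge leaving the tree is A–B (15); add A.
Step 6: cheapest edge leaving the tree is A–H (3); add H.
Step 7: cheapest edge leaving the tree is E–H (6); add E.
Step 8: cheapest edge leaving the tree is H–I (14); add I.
MST edges: B–F, F–G, D–F, C–F, A–B, A–H, E–H, H–I; total weight 12+6+10+13+15+3+6+14 = 79.

79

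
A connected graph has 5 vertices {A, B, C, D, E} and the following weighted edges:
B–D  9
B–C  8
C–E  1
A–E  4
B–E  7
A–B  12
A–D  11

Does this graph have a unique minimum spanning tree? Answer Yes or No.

Yes

Kruskal's algorithm — process edges by increasing weight (ties by edge label):
C–E (1): add. Components now {A} {B} {C,E} {D}
A–E (4): add. Components now {A,C,E} {B} {D}
B–E (7): add. Components now {A,B,C,E} {D}
B–C (8): skip — B and C already connected.
B–D (9): add. Components now {A,B,C,D,E}
Every non-tree edge has weight strictly greater than the heaviest edge on the tree path between its endpoints, so the MST is unique.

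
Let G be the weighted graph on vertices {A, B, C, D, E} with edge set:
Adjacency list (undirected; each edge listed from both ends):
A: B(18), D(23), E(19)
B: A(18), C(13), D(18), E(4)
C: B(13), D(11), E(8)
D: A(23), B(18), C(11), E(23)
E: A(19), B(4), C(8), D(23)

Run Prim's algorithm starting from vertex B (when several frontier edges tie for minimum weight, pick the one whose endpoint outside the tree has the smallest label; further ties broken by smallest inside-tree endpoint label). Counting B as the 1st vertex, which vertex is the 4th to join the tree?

D

Prim's algorithm from B:
Step 1: frontier [B–E 4, B–C 13, A–B 18, B–D 18] → take B–E (4); add E.
Step 2: frontier [B–C 13, A–B 18, B–D 18, C–E 8, A–E 19, D–E 23] → take C–E (8); add C.
Step 3: frontier [A–B 18, B–D 18, C–D 11, A–E 19, D–E 23] → take C–D (11); add D.
Step 4: frontier [A–B 18, A–D 23, A–E 19] → take A–B (18); add A.
Vertex order: B, E, C, D, A. The 4th vertex is D.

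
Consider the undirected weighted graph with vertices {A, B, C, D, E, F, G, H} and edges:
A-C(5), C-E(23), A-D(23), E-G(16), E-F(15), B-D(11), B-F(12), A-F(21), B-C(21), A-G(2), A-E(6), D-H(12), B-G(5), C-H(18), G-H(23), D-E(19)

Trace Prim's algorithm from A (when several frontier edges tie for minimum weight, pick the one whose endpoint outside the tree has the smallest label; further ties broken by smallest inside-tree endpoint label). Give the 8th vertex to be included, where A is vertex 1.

Grow the tree from A using Prim:
Step 1: cheapest edge leaving the tree is A-G (2); add G.
Step 2: cheapest edge leaving the tree is B-G (5); add B.
Step 3: cheapest edge leaving the tree is A-C (5); add C.
Step 4: cheapest edge leaving the tree is A-E (6); add E.
Step 5: cheapest edge leaving the tree is B-D (11); add D.
Step 6: cheapest edge leaving the tree is B-F (12); add F.
Step 7: cheapest edge leaving the tree is D-H (12); add H.
Vertex order: A, G, B, C, E, D, F, H. The 8th vertex is H.

H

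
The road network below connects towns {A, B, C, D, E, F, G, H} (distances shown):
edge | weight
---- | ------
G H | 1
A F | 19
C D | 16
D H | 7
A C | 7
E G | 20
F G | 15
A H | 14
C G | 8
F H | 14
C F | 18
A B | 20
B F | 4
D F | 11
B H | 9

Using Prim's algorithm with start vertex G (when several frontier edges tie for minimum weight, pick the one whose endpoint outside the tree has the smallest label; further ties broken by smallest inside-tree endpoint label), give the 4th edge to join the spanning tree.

A-C

Grow the tree from G using Prim:
Step 1: cheapest edge leaving the tree is G H (1); add H.
Step 2: cheapest edge leaving the tree is D H (7); add D.
Step 3: cheapest edge leaving the tree is C G (8); add C.
Step 4: cheapest edge leaving the tree is A C (7); add A.
Step 5: cheapest edge leaving the tree is B H (9); add B.
Step 6: cheapest edge leaving the tree is B F (4); add F.
Step 7: cheapest edge leaving the tree is E G (20); add E.
The 4th edge added is A C.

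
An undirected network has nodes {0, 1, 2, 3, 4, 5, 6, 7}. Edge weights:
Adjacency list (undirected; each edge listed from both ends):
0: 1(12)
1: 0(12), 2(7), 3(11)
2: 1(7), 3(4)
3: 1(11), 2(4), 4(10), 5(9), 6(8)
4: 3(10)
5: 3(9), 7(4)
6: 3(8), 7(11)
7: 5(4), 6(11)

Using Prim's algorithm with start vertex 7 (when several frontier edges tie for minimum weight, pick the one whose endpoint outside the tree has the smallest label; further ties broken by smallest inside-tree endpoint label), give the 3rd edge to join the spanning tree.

2-3

Grow the tree from 7 using Prim:
Step 1: cheapest edge leaving the tree is 5 7 (4); add 5.
Step 2: cheapest edge leaving the tree is 3 5 (9); add 3.
Step 3: cheapest edge leaving the tree is 2 3 (4); add 2.
Step 4: cheapest edge leaving the tree is 1 2 (7); add 1.
Step 5: cheapest edge leaving the tree is 3 6 (8); add 6.
Step 6: cheapest edge leaving the tree is 3 4 (10); add 4.
Step 7: cheapest edge leaving the tree is 0 1 (12); add 0.
The 3rd edge added is 2 3.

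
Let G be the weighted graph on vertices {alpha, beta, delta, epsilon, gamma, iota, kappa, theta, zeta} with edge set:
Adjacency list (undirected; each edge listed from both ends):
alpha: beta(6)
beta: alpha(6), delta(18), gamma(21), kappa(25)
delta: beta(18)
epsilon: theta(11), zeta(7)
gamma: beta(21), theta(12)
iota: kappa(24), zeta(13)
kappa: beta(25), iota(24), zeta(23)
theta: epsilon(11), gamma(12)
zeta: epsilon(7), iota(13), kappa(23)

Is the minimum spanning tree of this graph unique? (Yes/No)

Kruskal: consider edges lightest-first.
alpha-beta (6): add — endpoints in different components.
epsilon-zeta (7): add — endpoints in different components.
epsilon-theta (11): add — endpoints in different components.
gamma-theta (12): add — endpoints in different components.
iota-zeta (13): add — endpoints in different components.
beta-delta (18): add — endpoints in different components.
beta-gamma (21): add — endpoints in different components.
kappa-zeta (23): add — endpoints in different components.
Every non-tree edge has weight strictly greater than the heaviest edge on the tree path between its endpoints, so the MST is unique.

Yes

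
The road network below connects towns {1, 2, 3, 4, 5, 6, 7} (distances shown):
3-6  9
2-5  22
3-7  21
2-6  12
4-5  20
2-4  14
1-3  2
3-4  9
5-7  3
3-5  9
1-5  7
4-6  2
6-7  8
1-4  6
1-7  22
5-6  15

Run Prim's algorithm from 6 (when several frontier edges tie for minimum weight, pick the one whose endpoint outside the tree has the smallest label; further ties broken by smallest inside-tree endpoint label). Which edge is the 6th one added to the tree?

Grow the tree from 6 using Prim:
Step 1: cheapest edge leaving the tree is 4-6 (2); add 4.
Step 2: cheapest edge leaving the tree is 1-4 (6); add 1.
Step 3: cheapest edge leaving the tree is 1-3 (2); add 3.
Step 4: cheapest edge leaving the tree is 1-5 (7); add 5.
Step 5: cheapest edge leaving the tree is 5-7 (3); add 7.
Step 6: cheapest edge leaving the tree is 2-6 (12); add 2.
The 6th edge added is 2-6.

2-6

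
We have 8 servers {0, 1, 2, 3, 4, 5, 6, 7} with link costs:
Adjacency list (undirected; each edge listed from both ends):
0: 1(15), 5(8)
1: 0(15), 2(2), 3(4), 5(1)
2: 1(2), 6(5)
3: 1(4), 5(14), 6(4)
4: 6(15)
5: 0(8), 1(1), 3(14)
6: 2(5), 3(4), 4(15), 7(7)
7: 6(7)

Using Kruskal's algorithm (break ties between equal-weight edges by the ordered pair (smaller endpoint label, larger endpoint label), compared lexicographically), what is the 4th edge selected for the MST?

3-6

Sort edges by weight, then run Kruskal:
1 5 (1): add — endpoints in different components.
1 2 (2): add — endpoints in different components.
1 3 (4): add — endpoints in different components.
3 6 (4): add — endpoints in different components.
2 6 (5): skip — 2 and 6 already connected.
6 7 (7): add — endpoints in different components.
0 5 (8): add — endpoints in different components.
3 5 (14): skip — 3 and 5 already connected.
0 1 (15): skip — 0 and 1 already connected.
4 6 (15): add — endpoints in different components.
The 4th edge added is 3 6.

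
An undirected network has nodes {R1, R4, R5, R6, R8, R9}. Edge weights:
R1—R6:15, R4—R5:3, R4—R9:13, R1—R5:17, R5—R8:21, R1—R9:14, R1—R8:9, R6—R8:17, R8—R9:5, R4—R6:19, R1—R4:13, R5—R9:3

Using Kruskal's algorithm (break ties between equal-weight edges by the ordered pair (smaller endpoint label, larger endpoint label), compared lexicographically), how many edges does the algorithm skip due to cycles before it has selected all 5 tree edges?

3

Kruskal: consider edges lightest-first.
R4—R5 (3): add. Components now {R9} {R6} {R8} {R4,R5} {R1}
R5—R9 (3): add. Components now {R4,R5,R9} {R6} {R8} {R1}
R8—R9 (5): add. Components now {R4,R5,R8,R9} {R6} {R1}
R1—R8 (9): add. Components now {R1,R4,R5,R8,R9} {R6}
R1—R4 (13): skip — R4 and R1 already connected.
R4—R9 (13): skip — R9 and R4 already connected.
R1—R9 (14): skip — R9 and R1 already connected.
R1—R6 (15): add. Components now {R1,R4,R5,R6,R8,R9}
Edges rejected before the tree was complete: 3.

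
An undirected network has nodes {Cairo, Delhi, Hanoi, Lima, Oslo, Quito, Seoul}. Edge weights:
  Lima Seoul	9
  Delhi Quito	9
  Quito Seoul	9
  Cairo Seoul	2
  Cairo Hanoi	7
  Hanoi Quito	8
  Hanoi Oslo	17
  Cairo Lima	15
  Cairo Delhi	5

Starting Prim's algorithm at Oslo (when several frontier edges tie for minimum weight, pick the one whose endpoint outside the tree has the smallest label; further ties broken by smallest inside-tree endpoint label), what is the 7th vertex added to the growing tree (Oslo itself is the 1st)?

Lima

Grow the tree from Oslo using Prim:
Step 1: frontier [Hanoi Oslo 17] → take Hanoi Oslo (17); add Hanoi.
Step 2: frontier [Cairo Hanoi 7, Hanoi Quito 8] → take Cairo Hanoi (7); add Cairo.
Step 3: frontier [Cairo Seoul 2, Cairo Delhi 5, Cairo Lima 15, Hanoi Quito 8] → take Cairo Seoul (2); add Seoul.
Step 4: frontier [Cairo Delhi 5, Cairo Lima 15, Hanoi Quito 8, Lima Seoul 9, Quito Seoul 9] → take Cairo Delhi (5); add Delhi.
Step 5: frontier [Cairo Lima 15, Delhi Quito 9, Hanoi Quito 8, Lima Seoul 9, Quito Seoul 9] → take Hanoi Quito (8); add Quito.
Step 6: frontier [Cairo Lima 15, Lima Seoul 9] → take Lima Seoul (9); add Lima.
Vertex order: Oslo, Hanoi, Cairo, Seoul, Delhi, Quito, Lima. The 7th vertex is Lima.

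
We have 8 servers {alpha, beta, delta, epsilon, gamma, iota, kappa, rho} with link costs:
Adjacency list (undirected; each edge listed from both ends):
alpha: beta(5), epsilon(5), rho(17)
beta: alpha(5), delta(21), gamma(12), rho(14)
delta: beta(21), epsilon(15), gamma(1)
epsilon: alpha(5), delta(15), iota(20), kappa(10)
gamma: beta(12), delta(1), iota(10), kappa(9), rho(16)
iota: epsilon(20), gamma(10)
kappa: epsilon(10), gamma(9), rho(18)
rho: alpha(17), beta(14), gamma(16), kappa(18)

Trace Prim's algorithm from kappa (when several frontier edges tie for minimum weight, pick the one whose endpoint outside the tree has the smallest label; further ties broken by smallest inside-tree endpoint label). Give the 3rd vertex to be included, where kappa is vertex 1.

Prim's algorithm from kappa:
Step 1: cheapest edge leaving the tree is gamma kappa (9); add gamma.
Step 2: cheapest edge leaving the tree is delta gamma (1); add delta.
Step 3: cheapest edge leaving the tree is epsilon kappa (10); add epsilon.
Step 4: cheapest edge leaving the tree is alpha epsilon (5); add alpha.
Step 5: cheapest edge leaving the tree is alpha beta (5); add beta.
Step 6: cheapest edge leaving the tree is gamma iota (10); add iota.
Step 7: cheapest edge leaving the tree is beta rho (14); add rho.
Vertex order: kappa, gamma, delta, epsilon, alpha, beta, iota, rho. The 3rd vertex is delta.

delta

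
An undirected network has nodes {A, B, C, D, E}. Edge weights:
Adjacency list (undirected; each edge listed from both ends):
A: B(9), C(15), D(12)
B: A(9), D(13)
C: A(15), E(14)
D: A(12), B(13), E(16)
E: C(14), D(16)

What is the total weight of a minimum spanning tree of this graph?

Prim, starting at E.
Step 1: cheapest edge leaving the tree is C E (14); add C.
Step 2: cheapest edge leaving the tree is A C (15); add A.
Step 3: cheapest edge leaving the tree is A B (9); add B.
Step 4: cheapest edge leaving the tree is A D (12); add D.
MST edges: C E, A C, A B, A D; total weight 14+15+9+12 = 50.

50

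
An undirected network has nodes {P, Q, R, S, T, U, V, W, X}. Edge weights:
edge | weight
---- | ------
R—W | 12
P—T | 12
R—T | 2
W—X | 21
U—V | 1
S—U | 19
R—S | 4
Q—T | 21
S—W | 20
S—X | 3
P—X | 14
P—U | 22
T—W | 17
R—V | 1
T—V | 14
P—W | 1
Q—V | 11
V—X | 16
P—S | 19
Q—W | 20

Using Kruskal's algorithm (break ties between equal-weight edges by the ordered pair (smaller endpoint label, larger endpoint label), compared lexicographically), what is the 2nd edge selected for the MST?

Kruskal: consider edges lightest-first.
P—W (1): add — endpoints in different components.
R—V (1): add — endpoints in different components.
U—V (1): add — endpoints in different components.
R—T (2): add — endpoints in different components.
S—X (3): add — endpoints in different components.
R—S (4): add — endpoints in different components.
Q—V (11): add — endpoints in different components.
P—T (12): add — endpoints in different components.
The 2nd edge added is R—V.

R-V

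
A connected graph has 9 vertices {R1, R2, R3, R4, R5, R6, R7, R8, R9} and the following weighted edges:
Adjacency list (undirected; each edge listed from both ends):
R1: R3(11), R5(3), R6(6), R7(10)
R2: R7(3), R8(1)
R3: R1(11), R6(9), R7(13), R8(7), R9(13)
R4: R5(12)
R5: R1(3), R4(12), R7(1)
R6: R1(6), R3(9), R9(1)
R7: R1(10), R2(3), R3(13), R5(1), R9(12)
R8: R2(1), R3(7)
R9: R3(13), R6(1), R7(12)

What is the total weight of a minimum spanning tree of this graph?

34

Grow the tree from R8 using Prim:
Step 1: cheapest edge leaving the tree is R2—R8 (1); add R2.
Step 2: cheapest edge leaving the tree is R2—R7 (3); add R7.
Step 3: cheapest edge leaving the tree is R5—R7 (1); add R5.
Step 4: cheapest edge leaving the tree is R1—R5 (3); add R1.
Step 5: cheapest edge leaving the tree is R1—R6 (6); add R6.
Step 6: cheapest edge leaving the tree is R6—R9 (1); add R9.
Step 7: cheapest edge leaving the tree is R3—R8 (7); add R3.
Step 8: cheapest edge leaving the tree is R4—R5 (12); add R4.
MST edges: R2—R8, R2—R7, R5—R7, R1—R5, R1—R6, R6—R9, R3—R8, R4—R5; total weight 1+3+1+3+6+1+7+12 = 34.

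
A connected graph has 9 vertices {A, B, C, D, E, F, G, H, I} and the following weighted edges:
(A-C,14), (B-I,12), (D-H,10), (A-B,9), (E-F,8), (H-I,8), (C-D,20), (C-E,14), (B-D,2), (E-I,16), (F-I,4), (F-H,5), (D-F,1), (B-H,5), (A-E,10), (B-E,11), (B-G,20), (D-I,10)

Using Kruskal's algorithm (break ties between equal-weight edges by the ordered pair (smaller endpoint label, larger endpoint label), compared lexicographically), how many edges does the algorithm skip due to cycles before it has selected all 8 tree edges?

Kruskal: consider edges lightest-first.
D-F (1): add — endpoints in different components.
B-D (2): add — endpoints in different components.
F-I (4): add — endpoints in different components.
B-H (5): add — endpoints in different components.
F-H (5): skip — F and H already connected.
E-F (8): add — endpoints in different components.
H-I (8): skip — H and I already connected.
A-B (9): add — endpoints in different components.
A-E (10): skip — A and E already connected.
D-H (10): skip — D and H already connected.
D-I (10): skip — D and I already connected.
B-E (11): skip — B and E already connected.
B-I (12): skip — B and I already connected.
A-C (14): add — endpoints in different components.
C-E (14): skip — C and E already connected.
E-I (16): skip — E and I already connected.
B-G (20): add — endpoints in different components.
Edges rejected before the tree was complete: 9.

9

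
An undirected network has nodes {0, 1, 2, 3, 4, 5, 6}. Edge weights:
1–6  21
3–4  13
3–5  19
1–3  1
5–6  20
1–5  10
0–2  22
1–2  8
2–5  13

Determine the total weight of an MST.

Kruskal's algorithm — process edges by increasing weight (ties by edge label):
1–3 (1): add. Components now {0} {1,3} {2} {4} {5} {6}
1–2 (8): add. Components now {0} {1,2,3} {4} {5} {6}
1–5 (10): add. Components now {0} {1,2,3,5} {4} {6}
2–5 (13): skip — 2 and 5 already connected.
3–4 (13): add. Components now {0} {1,2,3,4,5} {6}
3–5 (19): skip — 3 and 5 already connected.
5–6 (20): add. Components now {0} {1,2,3,4,5,6}
1–6 (21): skip — 1 and 6 already connected.
0–2 (22): add. Components now {0,1,2,3,4,5,6}
MST edges: 1–3, 1–2, 1–5, 3–4, 5–6, 0–2; total weight 1+8+10+13+20+22 = 74.

74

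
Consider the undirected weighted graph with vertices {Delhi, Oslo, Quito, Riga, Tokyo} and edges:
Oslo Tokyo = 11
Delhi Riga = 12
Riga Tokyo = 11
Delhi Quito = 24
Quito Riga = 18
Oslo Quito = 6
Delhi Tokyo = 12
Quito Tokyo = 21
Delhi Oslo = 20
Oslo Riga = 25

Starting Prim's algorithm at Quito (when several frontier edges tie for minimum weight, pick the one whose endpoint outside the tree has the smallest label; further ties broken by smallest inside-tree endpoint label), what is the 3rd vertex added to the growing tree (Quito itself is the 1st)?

Tokyo

Grow the tree from Quito using Prim:
Step 1: frontier [Oslo Quito 6, Quito Riga 18, Quito Tokyo 21, Delhi Quito 24] → take Oslo Quito (6); add Oslo.
Step 2: frontier [Oslo Tokyo 11, Delhi Oslo 20, Oslo Riga 25, Quito Riga 18, Quito Tokyo 21, Delhi Quito 24] → take Oslo Tokyo (11); add Tokyo.
Step 3: frontier [Delhi Oslo 20, Oslo Riga 25, Quito Riga 18, Delhi Quito 24, Riga Tokyo 11, Delhi Tokyo 12] → take Riga Tokyo (11); add Riga.
Step 4: frontier [Delhi Oslo 20, Delhi Quito 24, Delhi Riga 12, Delhi Tokyo 12] → take Delhi Riga (12); add Delhi.
Vertex order: Quito, Oslo, Tokyo, Riga, Delhi. The 3rd vertex is Tokyo.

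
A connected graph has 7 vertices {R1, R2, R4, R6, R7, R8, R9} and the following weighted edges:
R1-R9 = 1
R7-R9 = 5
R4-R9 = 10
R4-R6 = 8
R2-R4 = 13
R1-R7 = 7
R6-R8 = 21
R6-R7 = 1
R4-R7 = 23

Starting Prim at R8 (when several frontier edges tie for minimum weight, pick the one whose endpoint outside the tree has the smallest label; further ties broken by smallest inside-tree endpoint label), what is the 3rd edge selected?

Grow the tree from R8 using Prim:
Step 1: cheapest edge leaving the tree is R6-R8 (21); add R6.
Step 2: cheapest edge leaving the tree is R6-R7 (1); add R7.
Step 3: cheapest edge leaving the tree is R7-R9 (5); add R9.
Step 4: cheapest edge leaving the tree is R1-R9 (1); add R1.
Step 5: cheapest edge leaving the tree is R4-R6 (8); add R4.
Step 6: cheapest edge leaving the tree is R2-R4 (13); add R2.
The 3rd edge added is R7-R9.

R7-R9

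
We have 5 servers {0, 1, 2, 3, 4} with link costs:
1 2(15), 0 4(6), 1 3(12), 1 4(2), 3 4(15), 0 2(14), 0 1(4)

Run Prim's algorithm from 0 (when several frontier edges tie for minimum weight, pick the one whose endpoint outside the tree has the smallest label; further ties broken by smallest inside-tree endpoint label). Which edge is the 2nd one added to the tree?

Prim, starting at 0.
Step 1: frontier [0 1 4, 0 4 6, 0 2 14] → take 0 1 (4); add 1.
Step 2: frontier [0 4 6, 0 2 14, 1 4 2, 1 3 12, 1 2 15] → take 1 4 (2); add 4.
Step 3: frontier [0 2 14, 1 3 12, 1 2 15, 3 4 15] → take 1 3 (12); add 3.
Step 4: frontier [0 2 14, 1 2 15] → take 0 2 (14); add 2.
The 2nd edge added is 1 4.

1-4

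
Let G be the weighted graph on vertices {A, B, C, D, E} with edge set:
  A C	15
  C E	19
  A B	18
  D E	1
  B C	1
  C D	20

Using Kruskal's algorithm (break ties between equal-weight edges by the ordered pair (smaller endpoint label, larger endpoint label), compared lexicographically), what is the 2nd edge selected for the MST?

D-E

Kruskal's algorithm — process edges by increasing weight (ties by edge label):
B C (1): add — endpoints in different components.
D E (1): add — endpoints in different components.
A C (15): add — endpoints in different components.
A B (18): skip — A and B already connected.
C E (19): add — endpoints in different components.
The 2nd edge added is D E.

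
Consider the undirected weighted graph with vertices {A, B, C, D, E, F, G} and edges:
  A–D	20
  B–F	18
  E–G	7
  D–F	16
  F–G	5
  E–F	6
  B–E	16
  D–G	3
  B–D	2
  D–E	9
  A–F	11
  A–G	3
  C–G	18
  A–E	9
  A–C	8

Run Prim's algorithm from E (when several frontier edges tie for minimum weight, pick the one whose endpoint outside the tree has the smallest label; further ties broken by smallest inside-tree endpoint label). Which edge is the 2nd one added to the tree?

F-G

Prim, starting at E.
Step 1: cheapest edge leaving the tree is E–F (6); add F.
Step 2: cheapest edge leaving the tree is F–G (5); add G.
Step 3: cheapest edge leaving the tree is A–G (3); add A.
Step 4: cheapest edge leaving the tree is D–G (3); add D.
Step 5: cheapest edge leaving the tree is B–D (2); add B.
Step 6: cheapest edge leaving the tree is A–C (8); add C.
The 2nd edge added is F–G.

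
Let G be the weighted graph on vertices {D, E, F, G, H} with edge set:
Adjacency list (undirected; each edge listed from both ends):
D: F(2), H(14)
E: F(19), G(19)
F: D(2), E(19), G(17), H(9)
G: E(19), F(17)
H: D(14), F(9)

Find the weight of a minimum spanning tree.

47

Kruskal: consider edges lightest-first.
D F (2): add. Components now {D,F} {E} {G} {H}
F H (9): add. Components now {D,F,H} {E} {G}
D H (14): skip — D and H already connected.
F G (17): add. Components now {D,F,G,H} {E}
E F (19): add. Components now {D,E,F,G,H}
MST edges: D F, F H, F G, E F; total weight 2+9+17+19 = 47.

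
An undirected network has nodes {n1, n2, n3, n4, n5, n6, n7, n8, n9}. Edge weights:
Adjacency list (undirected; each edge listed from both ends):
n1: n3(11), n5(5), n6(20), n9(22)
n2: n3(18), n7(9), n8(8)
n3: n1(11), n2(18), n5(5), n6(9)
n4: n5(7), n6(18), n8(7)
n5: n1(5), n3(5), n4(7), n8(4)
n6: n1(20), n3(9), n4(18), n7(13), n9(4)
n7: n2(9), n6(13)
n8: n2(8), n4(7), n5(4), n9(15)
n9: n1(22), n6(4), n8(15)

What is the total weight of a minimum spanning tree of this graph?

51

Kruskal's algorithm — process edges by increasing weight (ties by edge label):
n5—n8 (4): add — endpoints in different components.
n6—n9 (4): add — endpoints in different components.
n1—n5 (5): add — endpoints in different components.
n3—n5 (5): add — endpoints in different components.
n4—n5 (7): add — endpoints in different components.
n4—n8 (7): skip — n8 and n4 already connected.
n2—n8 (8): add — endpoints in different components.
n2—n7 (9): add — endpoints in different components.
n3—n6 (9): add — endpoints in different components.
MST edges: n5—n8, n6—n9, n1—n5, n3—n5, n4—n5, n2—n8, n2—n7, n3—n6; total weight 4+4+5+5+7+8+9+9 = 51.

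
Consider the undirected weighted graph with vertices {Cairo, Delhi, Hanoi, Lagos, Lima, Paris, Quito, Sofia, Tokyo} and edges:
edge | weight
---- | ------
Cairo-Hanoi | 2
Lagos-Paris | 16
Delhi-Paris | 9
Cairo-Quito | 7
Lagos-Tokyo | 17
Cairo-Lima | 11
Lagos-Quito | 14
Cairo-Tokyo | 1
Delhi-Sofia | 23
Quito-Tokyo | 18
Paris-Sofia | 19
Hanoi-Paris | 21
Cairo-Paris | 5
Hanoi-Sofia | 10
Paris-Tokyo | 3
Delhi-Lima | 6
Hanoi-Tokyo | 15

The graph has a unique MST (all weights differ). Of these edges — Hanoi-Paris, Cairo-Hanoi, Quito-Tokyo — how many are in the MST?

Kruskal's algorithm — process edges by increasing weight (ties by edge label):
Cairo-Tokyo (1): add — endpoints in different components.
Cairo-Hanoi (2): add — endpoints in different components.
Paris-Tokyo (3): add — endpoints in different components.
Cairo-Paris (5): skip — Cairo and Paris already connected.
Delhi-Lima (6): add — endpoints in different components.
Cairo-Quito (7): add — endpoints in different components.
Delhi-Paris (9): add — endpoints in different components.
Hanoi-Sofia (10): add — endpoints in different components.
Cairo-Lima (11): skip — Cairo and Lima already connected.
Lagos-Quito (14): add — endpoints in different components.
MST edge set: {Cairo-Tokyo, Cairo-Hanoi, Paris-Tokyo, Delhi-Lima, Cairo-Quito, Delhi-Paris, Hanoi-Sofia, Lagos-Quito}.
Of the listed edges, {Cairo-Hanoi} are in the MST → 1.

1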